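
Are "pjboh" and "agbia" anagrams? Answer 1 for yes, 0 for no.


Strings: "pjboh", "agbia"
Sorted first:  bhjop
Sorted second: aabgi
Differ at position 0: 'b' vs 'a' => not anagrams

0


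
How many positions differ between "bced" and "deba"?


Comparing "bced" and "deba" position by position:
  Position 0: 'b' vs 'd' => DIFFER
  Position 1: 'c' vs 'e' => DIFFER
  Position 2: 'e' vs 'b' => DIFFER
  Position 3: 'd' vs 'a' => DIFFER
Positions that differ: 4

4


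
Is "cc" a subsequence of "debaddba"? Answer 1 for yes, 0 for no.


Check if "cc" is a subsequence of "debaddba"
Greedy scan:
  Position 0 ('d'): no match needed
  Position 1 ('e'): no match needed
  Position 2 ('b'): no match needed
  Position 3 ('a'): no match needed
  Position 4 ('d'): no match needed
  Position 5 ('d'): no match needed
  Position 6 ('b'): no match needed
  Position 7 ('a'): no match needed
Only matched 0/2 characters => not a subsequence

0


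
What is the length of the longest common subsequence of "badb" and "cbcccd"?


LCS of "badb" and "cbcccd"
DP table:
           c    b    c    c    c    d
      0    0    0    0    0    0    0
  b   0    0    1    1    1    1    1
  a   0    0    1    1    1    1    1
  d   0    0    1    1    1    1    2
  b   0    0    1    1    1    1    2
LCS length = dp[4][6] = 2

2


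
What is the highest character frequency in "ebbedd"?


Input: ebbedd
Character counts:
  'b': 2
  'd': 2
  'e': 2
Maximum frequency: 2

2


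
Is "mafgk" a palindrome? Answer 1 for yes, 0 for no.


Input: mafgk
Reversed: kgfam
  Compare pos 0 ('m') with pos 4 ('k'): MISMATCH
  Compare pos 1 ('a') with pos 3 ('g'): MISMATCH
Result: not a palindrome

0


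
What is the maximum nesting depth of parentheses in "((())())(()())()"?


Input: "((())())(()())()"
Tracking depth:
  Position 0 '(': depth becomes 1
  Position 1 '(': depth becomes 2
  Position 2 '(': depth becomes 3
  Position 3 ')': depth becomes 2
  Position 4 ')': depth becomes 1
  Position 5 '(': depth becomes 2
  Position 6 ')': depth becomes 1
  Position 7 ')': depth becomes 0
  Position 8 '(': depth becomes 1
  Position 9 '(': depth becomes 2
  Position 10 ')': depth becomes 1
  Position 11 '(': depth becomes 2
  Position 12 ')': depth becomes 1
  Position 13 ')': depth becomes 0
  Position 14 '(': depth becomes 1
  Position 15 ')': depth becomes 0
Maximum depth reached: 3

3


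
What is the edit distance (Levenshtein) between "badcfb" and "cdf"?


Computing edit distance: "badcfb" -> "cdf"
DP table:
           c    d    f
      0    1    2    3
  b   1    1    2    3
  a   2    2    2    3
  d   3    3    2    3
  c   4    3    3    3
  f   5    4    4    3
  b   6    5    5    4
Edit distance = dp[6][3] = 4

4


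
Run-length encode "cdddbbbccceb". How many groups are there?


Input: cdddbbbccceb
Scanning for consecutive runs:
  Group 1: 'c' x 1 (positions 0-0)
  Group 2: 'd' x 3 (positions 1-3)
  Group 3: 'b' x 3 (positions 4-6)
  Group 4: 'c' x 3 (positions 7-9)
  Group 5: 'e' x 1 (positions 10-10)
  Group 6: 'b' x 1 (positions 11-11)
Total groups: 6

6


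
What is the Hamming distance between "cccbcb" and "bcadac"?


Comparing "cccbcb" and "bcadac" position by position:
  Position 0: 'c' vs 'b' => differ
  Position 1: 'c' vs 'c' => same
  Position 2: 'c' vs 'a' => differ
  Position 3: 'b' vs 'd' => differ
  Position 4: 'c' vs 'a' => differ
  Position 5: 'b' vs 'c' => differ
Total differences (Hamming distance): 5

5


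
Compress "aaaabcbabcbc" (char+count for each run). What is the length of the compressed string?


Input: aaaabcbabcbc
Runs:
  'a' x 4 => "a4"
  'b' x 1 => "b1"
  'c' x 1 => "c1"
  'b' x 1 => "b1"
  'a' x 1 => "a1"
  'b' x 1 => "b1"
  'c' x 1 => "c1"
  'b' x 1 => "b1"
  'c' x 1 => "c1"
Compressed: "a4b1c1b1a1b1c1b1c1"
Compressed length: 18

18


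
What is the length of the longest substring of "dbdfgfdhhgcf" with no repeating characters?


Input: "dbdfgfdhhgcf"
Sliding window (track last position of each char):
  Position 0 ('d'): window [0,0] length 1 -- new best
  Position 1 ('b'): window [0,1] length 2 -- new best
  Position 2 ('d'): repeat (last at 0), move window start to 1
  Position 2 ('d'): window [1,2] length 2
  Position 3 ('f'): window [1,3] length 3 -- new best
  Position 4 ('g'): window [1,4] length 4 -- new best
  Position 5 ('f'): repeat (last at 3), move window start to 4
  Position 5 ('f'): window [4,5] length 2
  Position 6 ('d'): window [4,6] length 3
  Position 7 ('h'): window [4,7] length 4
  Position 8 ('h'): repeat (last at 7), move window start to 8
  Position 8 ('h'): window [8,8] length 1
  Position 9 ('g'): window [8,9] length 2
  Position 10 ('c'): window [8,10] length 3
  Position 11 ('f'): window [8,11] length 4
Longest substring with no repeats: "bdfg" with length 4

4


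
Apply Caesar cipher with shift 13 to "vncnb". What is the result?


Caesar cipher: shift "vncnb" by 13
  'v' (pos 21) + 13 = pos 8 = 'i'
  'n' (pos 13) + 13 = pos 0 = 'a'
  'c' (pos 2) + 13 = pos 15 = 'p'
  'n' (pos 13) + 13 = pos 0 = 'a'
  'b' (pos 1) + 13 = pos 14 = 'o'
Result: iapao

iapao


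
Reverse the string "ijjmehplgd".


Input: ijjmehplgd
Reading characters right to left:
  Position 9: 'd'
  Position 8: 'g'
  Position 7: 'l'
  Position 6: 'p'
  Position 5: 'h'
  Position 4: 'e'
  Position 3: 'm'
  Position 2: 'j'
  Position 1: 'j'
  Position 0: 'i'
Reversed: dglphemjji

dglphemjji


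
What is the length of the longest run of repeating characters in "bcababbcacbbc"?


Input: "bcababbcacbbc"
Scanning for longest run:
  Position 1 ('c'): new char, reset run to 1
  Position 2 ('a'): new char, reset run to 1
  Position 3 ('b'): new char, reset run to 1
  Position 4 ('a'): new char, reset run to 1
  Position 5 ('b'): new char, reset run to 1
  Position 6 ('b'): continues run of 'b', length=2
  Position 7 ('c'): new char, reset run to 1
  Position 8 ('a'): new char, reset run to 1
  Position 9 ('c'): new char, reset run to 1
  Position 10 ('b'): new char, reset run to 1
  Position 11 ('b'): continues run of 'b', length=2
  Position 12 ('c'): new char, reset run to 1
Longest run: 'b' with length 2

2


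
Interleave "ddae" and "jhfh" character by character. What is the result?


Interleaving "ddae" and "jhfh":
  Position 0: 'd' from first, 'j' from second => "dj"
  Position 1: 'd' from first, 'h' from second => "dh"
  Position 2: 'a' from first, 'f' from second => "af"
  Position 3: 'e' from first, 'h' from second => "eh"
Result: djdhafeh

djdhafeh


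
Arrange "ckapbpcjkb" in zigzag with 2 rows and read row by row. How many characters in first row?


Zigzag "ckapbpcjkb" into 2 rows:
Placing characters:
  'c' => row 0
  'k' => row 1
  'a' => row 0
  'p' => row 1
  'b' => row 0
  'p' => row 1
  'c' => row 0
  'j' => row 1
  'k' => row 0
  'b' => row 1
Rows:
  Row 0: "cabck"
  Row 1: "kppjb"
First row length: 5

5


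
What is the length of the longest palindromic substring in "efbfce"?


Input: "efbfce"
Checking substrings for palindromes:
  [1:4] "fbf" (len 3) => palindrome
Longest palindromic substring: "fbf" with length 3

3


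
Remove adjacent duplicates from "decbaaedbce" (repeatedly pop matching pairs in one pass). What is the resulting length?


Input: decbaaedbce
Stack-based adjacent duplicate removal:
  Read 'd': push. Stack: d
  Read 'e': push. Stack: de
  Read 'c': push. Stack: dec
  Read 'b': push. Stack: decb
  Read 'a': push. Stack: decba
  Read 'a': matches stack top 'a' => pop. Stack: decb
  Read 'e': push. Stack: decbe
  Read 'd': push. Stack: decbed
  Read 'b': push. Stack: decbedb
  Read 'c': push. Stack: decbedbc
  Read 'e': push. Stack: decbedbce
Final stack: "decbedbce" (length 9)

9


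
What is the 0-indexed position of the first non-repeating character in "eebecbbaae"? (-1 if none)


Input: eebecbbaae
Character frequencies:
  'a': 2
  'b': 3
  'c': 1
  'e': 4
Scanning left to right for freq == 1:
  Position 0 ('e'): freq=4, skip
  Position 1 ('e'): freq=4, skip
  Position 2 ('b'): freq=3, skip
  Position 3 ('e'): freq=4, skip
  Position 4 ('c'): unique! => answer = 4

4


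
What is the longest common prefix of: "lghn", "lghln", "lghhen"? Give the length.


Words: lghn, lghln, lghhen
  Position 0: all 'l' => match
  Position 1: all 'g' => match
  Position 2: all 'h' => match
  Position 3: ('n', 'l', 'h') => mismatch, stop
LCP = "lgh" (length 3)

3


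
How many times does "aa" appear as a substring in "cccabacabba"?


Searching for "aa" in "cccabacabba"
Scanning each position:
  Position 0: "cc" => no
  Position 1: "cc" => no
  Position 2: "ca" => no
  Position 3: "ab" => no
  Position 4: "ba" => no
  Position 5: "ac" => no
  Position 6: "ca" => no
  Position 7: "ab" => no
  Position 8: "bb" => no
  Position 9: "ba" => no
Total occurrences: 0

0


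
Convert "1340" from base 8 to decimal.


Input: "1340" in base 8
Positional expansion:
  Digit '1' (value 1) x 8^3 = 512
  Digit '3' (value 3) x 8^2 = 192
  Digit '4' (value 4) x 8^1 = 32
  Digit '0' (value 0) x 8^0 = 0
Sum = 736

736


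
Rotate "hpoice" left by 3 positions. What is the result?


Input: "hpoice", rotate left by 3
First 3 characters: "hpo"
Remaining characters: "ice"
Concatenate remaining + first: "ice" + "hpo" = "icehpo"

icehpo


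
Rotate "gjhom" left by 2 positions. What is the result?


Input: "gjhom", rotate left by 2
First 2 characters: "gj"
Remaining characters: "hom"
Concatenate remaining + first: "hom" + "gj" = "homgj"

homgj


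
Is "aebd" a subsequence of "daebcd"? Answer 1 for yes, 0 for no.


Check if "aebd" is a subsequence of "daebcd"
Greedy scan:
  Position 0 ('d'): no match needed
  Position 1 ('a'): matches sub[0] = 'a'
  Position 2 ('e'): matches sub[1] = 'e'
  Position 3 ('b'): matches sub[2] = 'b'
  Position 4 ('c'): no match needed
  Position 5 ('d'): matches sub[3] = 'd'
All 4 characters matched => is a subsequence

1


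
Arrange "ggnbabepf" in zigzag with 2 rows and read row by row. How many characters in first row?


Zigzag "ggnbabepf" into 2 rows:
Placing characters:
  'g' => row 0
  'g' => row 1
  'n' => row 0
  'b' => row 1
  'a' => row 0
  'b' => row 1
  'e' => row 0
  'p' => row 1
  'f' => row 0
Rows:
  Row 0: "gnaef"
  Row 1: "gbbp"
First row length: 5

5


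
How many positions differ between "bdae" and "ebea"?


Comparing "bdae" and "ebea" position by position:
  Position 0: 'b' vs 'e' => DIFFER
  Position 1: 'd' vs 'b' => DIFFER
  Position 2: 'a' vs 'e' => DIFFER
  Position 3: 'e' vs 'a' => DIFFER
Positions that differ: 4

4


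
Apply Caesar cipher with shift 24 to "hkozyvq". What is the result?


Caesar cipher: shift "hkozyvq" by 24
  'h' (pos 7) + 24 = pos 5 = 'f'
  'k' (pos 10) + 24 = pos 8 = 'i'
  'o' (pos 14) + 24 = pos 12 = 'm'
  'z' (pos 25) + 24 = pos 23 = 'x'
  'y' (pos 24) + 24 = pos 22 = 'w'
  'v' (pos 21) + 24 = pos 19 = 't'
  'q' (pos 16) + 24 = pos 14 = 'o'
Result: fimxwto

fimxwto


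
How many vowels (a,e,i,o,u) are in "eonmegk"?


Input: eonmegk
Checking each character:
  'e' at position 0: vowel (running total: 1)
  'o' at position 1: vowel (running total: 2)
  'n' at position 2: consonant
  'm' at position 3: consonant
  'e' at position 4: vowel (running total: 3)
  'g' at position 5: consonant
  'k' at position 6: consonant
Total vowels: 3

3


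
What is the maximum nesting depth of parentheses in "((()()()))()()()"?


Input: "((()()()))()()()"
Tracking depth:
  Position 0 '(': depth becomes 1
  Position 1 '(': depth becomes 2
  Position 2 '(': depth becomes 3
  Position 3 ')': depth becomes 2
  Position 4 '(': depth becomes 3
  Position 5 ')': depth becomes 2
  Position 6 '(': depth becomes 3
  Position 7 ')': depth becomes 2
  Position 8 ')': depth becomes 1
  Position 9 ')': depth becomes 0
  Position 10 '(': depth becomes 1
  Position 11 ')': depth becomes 0
  Position 12 '(': depth becomes 1
  Position 13 ')': depth becomes 0
  Position 14 '(': depth becomes 1
  Position 15 ')': depth becomes 0
Maximum depth reached: 3

3


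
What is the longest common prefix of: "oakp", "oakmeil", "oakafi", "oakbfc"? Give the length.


Words: oakp, oakmeil, oakafi, oakbfc
  Position 0: all 'o' => match
  Position 1: all 'a' => match
  Position 2: all 'k' => match
  Position 3: ('p', 'm', 'a', 'b') => mismatch, stop
LCP = "oak" (length 3)

3


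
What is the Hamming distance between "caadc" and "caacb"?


Comparing "caadc" and "caacb" position by position:
  Position 0: 'c' vs 'c' => same
  Position 1: 'a' vs 'a' => same
  Position 2: 'a' vs 'a' => same
  Position 3: 'd' vs 'c' => differ
  Position 4: 'c' vs 'b' => differ
Total differences (Hamming distance): 2

2


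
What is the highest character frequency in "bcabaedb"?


Input: bcabaedb
Character counts:
  'a': 2
  'b': 3
  'c': 1
  'd': 1
  'e': 1
Maximum frequency: 3

3


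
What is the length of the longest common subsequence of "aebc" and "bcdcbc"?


LCS of "aebc" and "bcdcbc"
DP table:
           b    c    d    c    b    c
      0    0    0    0    0    0    0
  a   0    0    0    0    0    0    0
  e   0    0    0    0    0    0    0
  b   0    1    1    1    1    1    1
  c   0    1    2    2    2    2    2
LCS length = dp[4][6] = 2

2


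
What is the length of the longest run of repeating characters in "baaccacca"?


Input: "baaccacca"
Scanning for longest run:
  Position 1 ('a'): new char, reset run to 1
  Position 2 ('a'): continues run of 'a', length=2
  Position 3 ('c'): new char, reset run to 1
  Position 4 ('c'): continues run of 'c', length=2
  Position 5 ('a'): new char, reset run to 1
  Position 6 ('c'): new char, reset run to 1
  Position 7 ('c'): continues run of 'c', length=2
  Position 8 ('a'): new char, reset run to 1
Longest run: 'a' with length 2

2


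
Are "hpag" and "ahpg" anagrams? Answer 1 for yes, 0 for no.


Strings: "hpag", "ahpg"
Sorted first:  aghp
Sorted second: aghp
Sorted forms match => anagrams

1


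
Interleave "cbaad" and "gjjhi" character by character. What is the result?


Interleaving "cbaad" and "gjjhi":
  Position 0: 'c' from first, 'g' from second => "cg"
  Position 1: 'b' from first, 'j' from second => "bj"
  Position 2: 'a' from first, 'j' from second => "aj"
  Position 3: 'a' from first, 'h' from second => "ah"
  Position 4: 'd' from first, 'i' from second => "di"
Result: cgbjajahdi

cgbjajahdi


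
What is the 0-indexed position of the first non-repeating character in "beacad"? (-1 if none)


Input: beacad
Character frequencies:
  'a': 2
  'b': 1
  'c': 1
  'd': 1
  'e': 1
Scanning left to right for freq == 1:
  Position 0 ('b'): unique! => answer = 0

0


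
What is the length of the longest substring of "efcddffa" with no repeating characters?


Input: "efcddffa"
Sliding window (track last position of each char):
  Position 0 ('e'): window [0,0] length 1 -- new best
  Position 1 ('f'): window [0,1] length 2 -- new best
  Position 2 ('c'): window [0,2] length 3 -- new best
  Position 3 ('d'): window [0,3] length 4 -- new best
  Position 4 ('d'): repeat (last at 3), move window start to 4
  Position 4 ('d'): window [4,4] length 1
  Position 5 ('f'): window [4,5] length 2
  Position 6 ('f'): repeat (last at 5), move window start to 6
  Position 6 ('f'): window [6,6] length 1
  Position 7 ('a'): window [6,7] length 2
Longest substring with no repeats: "efcd" with length 4

4


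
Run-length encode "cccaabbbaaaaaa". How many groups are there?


Input: cccaabbbaaaaaa
Scanning for consecutive runs:
  Group 1: 'c' x 3 (positions 0-2)
  Group 2: 'a' x 2 (positions 3-4)
  Group 3: 'b' x 3 (positions 5-7)
  Group 4: 'a' x 6 (positions 8-13)
Total groups: 4

4


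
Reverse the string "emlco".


Input: emlco
Reading characters right to left:
  Position 4: 'o'
  Position 3: 'c'
  Position 2: 'l'
  Position 1: 'm'
  Position 0: 'e'
Reversed: oclme

oclme


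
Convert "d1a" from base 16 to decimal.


Input: "d1a" in base 16
Positional expansion:
  Digit 'd' (value 13) x 16^2 = 3328
  Digit '1' (value 1) x 16^1 = 16
  Digit 'a' (value 10) x 16^0 = 10
Sum = 3354

3354


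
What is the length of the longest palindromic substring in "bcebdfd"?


Input: "bcebdfd"
Checking substrings for palindromes:
  [4:7] "dfd" (len 3) => palindrome
Longest palindromic substring: "dfd" with length 3

3


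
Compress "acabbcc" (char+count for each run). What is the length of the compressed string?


Input: acabbcc
Runs:
  'a' x 1 => "a1"
  'c' x 1 => "c1"
  'a' x 1 => "a1"
  'b' x 2 => "b2"
  'c' x 2 => "c2"
Compressed: "a1c1a1b2c2"
Compressed length: 10

10


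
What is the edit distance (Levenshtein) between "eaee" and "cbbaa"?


Computing edit distance: "eaee" -> "cbbaa"
DP table:
           c    b    b    a    a
      0    1    2    3    4    5
  e   1    1    2    3    4    5
  a   2    2    2    3    3    4
  e   3    3    3    3    4    4
  e   4    4    4    4    4    5
Edit distance = dp[4][5] = 5

5


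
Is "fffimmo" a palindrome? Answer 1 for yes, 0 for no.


Input: fffimmo
Reversed: ommifff
  Compare pos 0 ('f') with pos 6 ('o'): MISMATCH
  Compare pos 1 ('f') with pos 5 ('m'): MISMATCH
  Compare pos 2 ('f') with pos 4 ('m'): MISMATCH
Result: not a palindrome

0


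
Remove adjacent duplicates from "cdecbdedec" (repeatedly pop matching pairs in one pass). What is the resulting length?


Input: cdecbdedec
Stack-based adjacent duplicate removal:
  Read 'c': push. Stack: c
  Read 'd': push. Stack: cd
  Read 'e': push. Stack: cde
  Read 'c': push. Stack: cdec
  Read 'b': push. Stack: cdecb
  Read 'd': push. Stack: cdecbd
  Read 'e': push. Stack: cdecbde
  Read 'd': push. Stack: cdecbded
  Read 'e': push. Stack: cdecbdede
  Read 'c': push. Stack: cdecbdedec
Final stack: "cdecbdedec" (length 10)

10


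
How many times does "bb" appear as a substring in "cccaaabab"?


Searching for "bb" in "cccaaabab"
Scanning each position:
  Position 0: "cc" => no
  Position 1: "cc" => no
  Position 2: "ca" => no
  Position 3: "aa" => no
  Position 4: "aa" => no
  Position 5: "ab" => no
  Position 6: "ba" => no
  Position 7: "ab" => no
Total occurrences: 0

0


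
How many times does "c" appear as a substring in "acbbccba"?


Searching for "c" in "acbbccba"
Scanning each position:
  Position 0: "a" => no
  Position 1: "c" => MATCH
  Position 2: "b" => no
  Position 3: "b" => no
  Position 4: "c" => MATCH
  Position 5: "c" => MATCH
  Position 6: "b" => no
  Position 7: "a" => no
Total occurrences: 3

3


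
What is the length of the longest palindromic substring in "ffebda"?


Input: "ffebda"
Checking substrings for palindromes:
  [0:2] "ff" (len 2) => palindrome
Longest palindromic substring: "ff" with length 2

2


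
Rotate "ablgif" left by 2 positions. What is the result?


Input: "ablgif", rotate left by 2
First 2 characters: "ab"
Remaining characters: "lgif"
Concatenate remaining + first: "lgif" + "ab" = "lgifab"

lgifab


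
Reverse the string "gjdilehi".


Input: gjdilehi
Reading characters right to left:
  Position 7: 'i'
  Position 6: 'h'
  Position 5: 'e'
  Position 4: 'l'
  Position 3: 'i'
  Position 2: 'd'
  Position 1: 'j'
  Position 0: 'g'
Reversed: ihelidjg

ihelidjg


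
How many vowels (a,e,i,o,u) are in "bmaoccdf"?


Input: bmaoccdf
Checking each character:
  'b' at position 0: consonant
  'm' at position 1: consonant
  'a' at position 2: vowel (running total: 1)
  'o' at position 3: vowel (running total: 2)
  'c' at position 4: consonant
  'c' at position 5: consonant
  'd' at position 6: consonant
  'f' at position 7: consonant
Total vowels: 2

2


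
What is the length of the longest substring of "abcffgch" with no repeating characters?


Input: "abcffgch"
Sliding window (track last position of each char):
  Position 0 ('a'): window [0,0] length 1 -- new best
  Position 1 ('b'): window [0,1] length 2 -- new best
  Position 2 ('c'): window [0,2] length 3 -- new best
  Position 3 ('f'): window [0,3] length 4 -- new best
  Position 4 ('f'): repeat (last at 3), move window start to 4
  Position 4 ('f'): window [4,4] length 1
  Position 5 ('g'): window [4,5] length 2
  Position 6 ('c'): window [4,6] length 3
  Position 7 ('h'): window [4,7] length 4
Longest substring with no repeats: "abcf" with length 4

4


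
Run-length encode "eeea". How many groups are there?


Input: eeea
Scanning for consecutive runs:
  Group 1: 'e' x 3 (positions 0-2)
  Group 2: 'a' x 1 (positions 3-3)
Total groups: 2

2


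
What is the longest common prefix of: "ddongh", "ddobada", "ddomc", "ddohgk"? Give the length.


Words: ddongh, ddobada, ddomc, ddohgk
  Position 0: all 'd' => match
  Position 1: all 'd' => match
  Position 2: all 'o' => match
  Position 3: ('n', 'b', 'm', 'h') => mismatch, stop
LCP = "ddo" (length 3)

3


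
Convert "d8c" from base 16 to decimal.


Input: "d8c" in base 16
Positional expansion:
  Digit 'd' (value 13) x 16^2 = 3328
  Digit '8' (value 8) x 16^1 = 128
  Digit 'c' (value 12) x 16^0 = 12
Sum = 3468

3468


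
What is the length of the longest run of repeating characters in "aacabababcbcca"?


Input: "aacabababcbcca"
Scanning for longest run:
  Position 1 ('a'): continues run of 'a', length=2
  Position 2 ('c'): new char, reset run to 1
  Position 3 ('a'): new char, reset run to 1
  Position 4 ('b'): new char, reset run to 1
  Position 5 ('a'): new char, reset run to 1
  Position 6 ('b'): new char, reset run to 1
  Position 7 ('a'): new char, reset run to 1
  Position 8 ('b'): new char, reset run to 1
  Position 9 ('c'): new char, reset run to 1
  Position 10 ('b'): new char, reset run to 1
  Position 11 ('c'): new char, reset run to 1
  Position 12 ('c'): continues run of 'c', length=2
  Position 13 ('a'): new char, reset run to 1
Longest run: 'a' with length 2

2


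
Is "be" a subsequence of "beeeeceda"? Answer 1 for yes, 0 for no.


Check if "be" is a subsequence of "beeeeceda"
Greedy scan:
  Position 0 ('b'): matches sub[0] = 'b'
  Position 1 ('e'): matches sub[1] = 'e'
  Position 2 ('e'): no match needed
  Position 3 ('e'): no match needed
  Position 4 ('e'): no match needed
  Position 5 ('c'): no match needed
  Position 6 ('e'): no match needed
  Position 7 ('d'): no match needed
  Position 8 ('a'): no match needed
All 2 characters matched => is a subsequence

1


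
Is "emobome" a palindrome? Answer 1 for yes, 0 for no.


Input: emobome
Reversed: emobome
  Compare pos 0 ('e') with pos 6 ('e'): match
  Compare pos 1 ('m') with pos 5 ('m'): match
  Compare pos 2 ('o') with pos 4 ('o'): match
Result: palindrome

1


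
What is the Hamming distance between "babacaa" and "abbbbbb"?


Comparing "babacaa" and "abbbbbb" position by position:
  Position 0: 'b' vs 'a' => differ
  Position 1: 'a' vs 'b' => differ
  Position 2: 'b' vs 'b' => same
  Position 3: 'a' vs 'b' => differ
  Position 4: 'c' vs 'b' => differ
  Position 5: 'a' vs 'b' => differ
  Position 6: 'a' vs 'b' => differ
Total differences (Hamming distance): 6

6


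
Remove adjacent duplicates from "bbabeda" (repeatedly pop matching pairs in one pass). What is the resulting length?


Input: bbabeda
Stack-based adjacent duplicate removal:
  Read 'b': push. Stack: b
  Read 'b': matches stack top 'b' => pop. Stack: (empty)
  Read 'a': push. Stack: a
  Read 'b': push. Stack: ab
  Read 'e': push. Stack: abe
  Read 'd': push. Stack: abed
  Read 'a': push. Stack: abeda
Final stack: "abeda" (length 5)

5


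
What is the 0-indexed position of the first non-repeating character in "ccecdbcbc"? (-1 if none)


Input: ccecdbcbc
Character frequencies:
  'b': 2
  'c': 5
  'd': 1
  'e': 1
Scanning left to right for freq == 1:
  Position 0 ('c'): freq=5, skip
  Position 1 ('c'): freq=5, skip
  Position 2 ('e'): unique! => answer = 2

2


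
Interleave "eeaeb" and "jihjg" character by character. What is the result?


Interleaving "eeaeb" and "jihjg":
  Position 0: 'e' from first, 'j' from second => "ej"
  Position 1: 'e' from first, 'i' from second => "ei"
  Position 2: 'a' from first, 'h' from second => "ah"
  Position 3: 'e' from first, 'j' from second => "ej"
  Position 4: 'b' from first, 'g' from second => "bg"
Result: ejeiahejbg

ejeiahejbg


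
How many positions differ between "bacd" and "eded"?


Comparing "bacd" and "eded" position by position:
  Position 0: 'b' vs 'e' => DIFFER
  Position 1: 'a' vs 'd' => DIFFER
  Position 2: 'c' vs 'e' => DIFFER
  Position 3: 'd' vs 'd' => same
Positions that differ: 3

3


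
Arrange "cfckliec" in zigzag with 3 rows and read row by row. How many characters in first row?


Zigzag "cfckliec" into 3 rows:
Placing characters:
  'c' => row 0
  'f' => row 1
  'c' => row 2
  'k' => row 1
  'l' => row 0
  'i' => row 1
  'e' => row 2
  'c' => row 1
Rows:
  Row 0: "cl"
  Row 1: "fkic"
  Row 2: "ce"
First row length: 2

2


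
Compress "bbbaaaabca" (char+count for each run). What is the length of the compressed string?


Input: bbbaaaabca
Runs:
  'b' x 3 => "b3"
  'a' x 4 => "a4"
  'b' x 1 => "b1"
  'c' x 1 => "c1"
  'a' x 1 => "a1"
Compressed: "b3a4b1c1a1"
Compressed length: 10

10


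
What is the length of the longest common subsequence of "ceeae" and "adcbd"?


LCS of "ceeae" and "adcbd"
DP table:
           a    d    c    b    d
      0    0    0    0    0    0
  c   0    0    0    1    1    1
  e   0    0    0    1    1    1
  e   0    0    0    1    1    1
  a   0    1    1    1    1    1
  e   0    1    1    1    1    1
LCS length = dp[5][5] = 1

1


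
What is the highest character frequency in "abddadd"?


Input: abddadd
Character counts:
  'a': 2
  'b': 1
  'd': 4
Maximum frequency: 4

4


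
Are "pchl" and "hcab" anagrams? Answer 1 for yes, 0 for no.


Strings: "pchl", "hcab"
Sorted first:  chlp
Sorted second: abch
Differ at position 0: 'c' vs 'a' => not anagrams

0


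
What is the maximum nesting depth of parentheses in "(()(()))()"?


Input: "(()(()))()"
Tracking depth:
  Position 0 '(': depth becomes 1
  Position 1 '(': depth becomes 2
  Position 2 ')': depth becomes 1
  Position 3 '(': depth becomes 2
  Position 4 '(': depth becomes 3
  Position 5 ')': depth becomes 2
  Position 6 ')': depth becomes 1
  Position 7 ')': depth becomes 0
  Position 8 '(': depth becomes 1
  Position 9 ')': depth becomes 0
Maximum depth reached: 3

3


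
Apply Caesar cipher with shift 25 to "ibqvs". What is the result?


Caesar cipher: shift "ibqvs" by 25
  'i' (pos 8) + 25 = pos 7 = 'h'
  'b' (pos 1) + 25 = pos 0 = 'a'
  'q' (pos 16) + 25 = pos 15 = 'p'
  'v' (pos 21) + 25 = pos 20 = 'u'
  's' (pos 18) + 25 = pos 17 = 'r'
Result: hapur

hapur


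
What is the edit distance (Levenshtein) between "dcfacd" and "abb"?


Computing edit distance: "dcfacd" -> "abb"
DP table:
           a    b    b
      0    1    2    3
  d   1    1    2    3
  c   2    2    2    3
  f   3    3    3    3
  a   4    3    4    4
  c   5    4    4    5
  d   6    5    5    5
Edit distance = dp[6][3] = 5

5


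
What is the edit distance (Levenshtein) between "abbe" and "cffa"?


Computing edit distance: "abbe" -> "cffa"
DP table:
           c    f    f    a
      0    1    2    3    4
  a   1    1    2    3    3
  b   2    2    2    3    4
  b   3    3    3    3    4
  e   4    4    4    4    4
Edit distance = dp[4][4] = 4

4


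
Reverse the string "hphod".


Input: hphod
Reading characters right to left:
  Position 4: 'd'
  Position 3: 'o'
  Position 2: 'h'
  Position 1: 'p'
  Position 0: 'h'
Reversed: dohph

dohph


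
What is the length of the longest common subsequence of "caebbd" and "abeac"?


LCS of "caebbd" and "abeac"
DP table:
           a    b    e    a    c
      0    0    0    0    0    0
  c   0    0    0    0    0    1
  a   0    1    1    1    1    1
  e   0    1    1    2    2    2
  b   0    1    2    2    2    2
  b   0    1    2    2    2    2
  d   0    1    2    2    2    2
LCS length = dp[6][5] = 2

2


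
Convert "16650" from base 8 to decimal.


Input: "16650" in base 8
Positional expansion:
  Digit '1' (value 1) x 8^4 = 4096
  Digit '6' (value 6) x 8^3 = 3072
  Digit '6' (value 6) x 8^2 = 384
  Digit '5' (value 5) x 8^1 = 40
  Digit '0' (value 0) x 8^0 = 0
Sum = 7592

7592


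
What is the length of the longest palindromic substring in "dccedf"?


Input: "dccedf"
Checking substrings for palindromes:
  [1:3] "cc" (len 2) => palindrome
Longest palindromic substring: "cc" with length 2

2


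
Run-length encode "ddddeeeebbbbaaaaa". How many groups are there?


Input: ddddeeeebbbbaaaaa
Scanning for consecutive runs:
  Group 1: 'd' x 4 (positions 0-3)
  Group 2: 'e' x 4 (positions 4-7)
  Group 3: 'b' x 4 (positions 8-11)
  Group 4: 'a' x 5 (positions 12-16)
Total groups: 4

4


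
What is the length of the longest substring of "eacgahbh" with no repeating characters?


Input: "eacgahbh"
Sliding window (track last position of each char):
  Position 0 ('e'): window [0,0] length 1 -- new best
  Position 1 ('a'): window [0,1] length 2 -- new best
  Position 2 ('c'): window [0,2] length 3 -- new best
  Position 3 ('g'): window [0,3] length 4 -- new best
  Position 4 ('a'): repeat (last at 1), move window start to 2
  Position 4 ('a'): window [2,4] length 3
  Position 5 ('h'): window [2,5] length 4
  Position 6 ('b'): window [2,6] length 5 -- new best
  Position 7 ('h'): repeat (last at 5), move window start to 6
  Position 7 ('h'): window [6,7] length 2
Longest substring with no repeats: "cgahb" with length 5

5


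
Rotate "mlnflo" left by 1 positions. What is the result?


Input: "mlnflo", rotate left by 1
First 1 characters: "m"
Remaining characters: "lnflo"
Concatenate remaining + first: "lnflo" + "m" = "lnflom"

lnflom


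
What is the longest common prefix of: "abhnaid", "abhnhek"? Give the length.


Words: abhnaid, abhnhek
  Position 0: all 'a' => match
  Position 1: all 'b' => match
  Position 2: all 'h' => match
  Position 3: all 'n' => match
  Position 4: ('a', 'h') => mismatch, stop
LCP = "abhn" (length 4)

4


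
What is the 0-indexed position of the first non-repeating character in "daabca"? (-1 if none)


Input: daabca
Character frequencies:
  'a': 3
  'b': 1
  'c': 1
  'd': 1
Scanning left to right for freq == 1:
  Position 0 ('d'): unique! => answer = 0

0


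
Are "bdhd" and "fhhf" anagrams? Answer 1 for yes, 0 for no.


Strings: "bdhd", "fhhf"
Sorted first:  bddh
Sorted second: ffhh
Differ at position 0: 'b' vs 'f' => not anagrams

0


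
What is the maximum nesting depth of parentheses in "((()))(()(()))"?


Input: "((()))(()(()))"
Tracking depth:
  Position 0 '(': depth becomes 1
  Position 1 '(': depth becomes 2
  Position 2 '(': depth becomes 3
  Position 3 ')': depth becomes 2
  Position 4 ')': depth becomes 1
  Position 5 ')': depth becomes 0
  Position 6 '(': depth becomes 1
  Position 7 '(': depth becomes 2
  Position 8 ')': depth becomes 1
  Position 9 '(': depth becomes 2
  Position 10 '(': depth becomes 3
  Position 11 ')': depth becomes 2
  Position 12 ')': depth becomes 1
  Position 13 ')': depth becomes 0
Maximum depth reached: 3

3


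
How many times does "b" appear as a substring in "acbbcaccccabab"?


Searching for "b" in "acbbcaccccabab"
Scanning each position:
  Position 0: "a" => no
  Position 1: "c" => no
  Position 2: "b" => MATCH
  Position 3: "b" => MATCH
  Position 4: "c" => no
  Position 5: "a" => no
  Position 6: "c" => no
  Position 7: "c" => no
  Position 8: "c" => no
  Position 9: "c" => no
  Position 10: "a" => no
  Position 11: "b" => MATCH
  Position 12: "a" => no
  Position 13: "b" => MATCH
Total occurrences: 4

4


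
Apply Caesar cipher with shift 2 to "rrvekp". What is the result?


Caesar cipher: shift "rrvekp" by 2
  'r' (pos 17) + 2 = pos 19 = 't'
  'r' (pos 17) + 2 = pos 19 = 't'
  'v' (pos 21) + 2 = pos 23 = 'x'
  'e' (pos 4) + 2 = pos 6 = 'g'
  'k' (pos 10) + 2 = pos 12 = 'm'
  'p' (pos 15) + 2 = pos 17 = 'r'
Result: ttxgmr

ttxgmr


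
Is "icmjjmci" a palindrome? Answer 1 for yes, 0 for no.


Input: icmjjmci
Reversed: icmjjmci
  Compare pos 0 ('i') with pos 7 ('i'): match
  Compare pos 1 ('c') with pos 6 ('c'): match
  Compare pos 2 ('m') with pos 5 ('m'): match
  Compare pos 3 ('j') with pos 4 ('j'): match
Result: palindrome

1


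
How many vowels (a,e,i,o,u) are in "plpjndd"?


Input: plpjndd
Checking each character:
  'p' at position 0: consonant
  'l' at position 1: consonant
  'p' at position 2: consonant
  'j' at position 3: consonant
  'n' at position 4: consonant
  'd' at position 5: consonant
  'd' at position 6: consonant
Total vowels: 0

0


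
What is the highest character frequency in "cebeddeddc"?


Input: cebeddeddc
Character counts:
  'b': 1
  'c': 2
  'd': 4
  'e': 3
Maximum frequency: 4

4


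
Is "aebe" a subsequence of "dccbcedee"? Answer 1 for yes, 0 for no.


Check if "aebe" is a subsequence of "dccbcedee"
Greedy scan:
  Position 0 ('d'): no match needed
  Position 1 ('c'): no match needed
  Position 2 ('c'): no match needed
  Position 3 ('b'): no match needed
  Position 4 ('c'): no match needed
  Position 5 ('e'): no match needed
  Position 6 ('d'): no match needed
  Position 7 ('e'): no match needed
  Position 8 ('e'): no match needed
Only matched 0/4 characters => not a subsequence

0


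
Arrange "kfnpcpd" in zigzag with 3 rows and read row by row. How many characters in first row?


Zigzag "kfnpcpd" into 3 rows:
Placing characters:
  'k' => row 0
  'f' => row 1
  'n' => row 2
  'p' => row 1
  'c' => row 0
  'p' => row 1
  'd' => row 2
Rows:
  Row 0: "kc"
  Row 1: "fpp"
  Row 2: "nd"
First row length: 2

2


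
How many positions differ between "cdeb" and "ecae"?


Comparing "cdeb" and "ecae" position by position:
  Position 0: 'c' vs 'e' => DIFFER
  Position 1: 'd' vs 'c' => DIFFER
  Position 2: 'e' vs 'a' => DIFFER
  Position 3: 'b' vs 'e' => DIFFER
Positions that differ: 4

4


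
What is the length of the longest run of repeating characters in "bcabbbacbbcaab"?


Input: "bcabbbacbbcaab"
Scanning for longest run:
  Position 1 ('c'): new char, reset run to 1
  Position 2 ('a'): new char, reset run to 1
  Position 3 ('b'): new char, reset run to 1
  Position 4 ('b'): continues run of 'b', length=2
  Position 5 ('b'): continues run of 'b', length=3
  Position 6 ('a'): new char, reset run to 1
  Position 7 ('c'): new char, reset run to 1
  Position 8 ('b'): new char, reset run to 1
  Position 9 ('b'): continues run of 'b', length=2
  Position 10 ('c'): new char, reset run to 1
  Position 11 ('a'): new char, reset run to 1
  Position 12 ('a'): continues run of 'a', length=2
  Position 13 ('b'): new char, reset run to 1
Longest run: 'b' with length 3

3


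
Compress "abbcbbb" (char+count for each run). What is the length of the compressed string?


Input: abbcbbb
Runs:
  'a' x 1 => "a1"
  'b' x 2 => "b2"
  'c' x 1 => "c1"
  'b' x 3 => "b3"
Compressed: "a1b2c1b3"
Compressed length: 8

8


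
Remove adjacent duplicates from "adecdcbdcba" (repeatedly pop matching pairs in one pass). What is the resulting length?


Input: adecdcbdcba
Stack-based adjacent duplicate removal:
  Read 'a': push. Stack: a
  Read 'd': push. Stack: ad
  Read 'e': push. Stack: ade
  Read 'c': push. Stack: adec
  Read 'd': push. Stack: adecd
  Read 'c': push. Stack: adecdc
  Read 'b': push. Stack: adecdcb
  Read 'd': push. Stack: adecdcbd
  Read 'c': push. Stack: adecdcbdc
  Read 'b': push. Stack: adecdcbdcb
  Read 'a': push. Stack: adecdcbdcba
Final stack: "adecdcbdcba" (length 11)

11


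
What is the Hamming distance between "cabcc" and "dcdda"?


Comparing "cabcc" and "dcdda" position by position:
  Position 0: 'c' vs 'd' => differ
  Position 1: 'a' vs 'c' => differ
  Position 2: 'b' vs 'd' => differ
  Position 3: 'c' vs 'd' => differ
  Position 4: 'c' vs 'a' => differ
Total differences (Hamming distance): 5

5


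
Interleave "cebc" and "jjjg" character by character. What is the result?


Interleaving "cebc" and "jjjg":
  Position 0: 'c' from first, 'j' from second => "cj"
  Position 1: 'e' from first, 'j' from second => "ej"
  Position 2: 'b' from first, 'j' from second => "bj"
  Position 3: 'c' from first, 'g' from second => "cg"
Result: cjejbjcg

cjejbjcg


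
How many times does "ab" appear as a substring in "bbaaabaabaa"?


Searching for "ab" in "bbaaabaabaa"
Scanning each position:
  Position 0: "bb" => no
  Position 1: "ba" => no
  Position 2: "aa" => no
  Position 3: "aa" => no
  Position 4: "ab" => MATCH
  Position 5: "ba" => no
  Position 6: "aa" => no
  Position 7: "ab" => MATCH
  Position 8: "ba" => no
  Position 9: "aa" => no
Total occurrences: 2

2


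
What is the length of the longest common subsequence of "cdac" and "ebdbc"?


LCS of "cdac" and "ebdbc"
DP table:
           e    b    d    b    c
      0    0    0    0    0    0
  c   0    0    0    0    0    1
  d   0    0    0    1    1    1
  a   0    0    0    1    1    1
  c   0    0    0    1    1    2
LCS length = dp[4][5] = 2

2


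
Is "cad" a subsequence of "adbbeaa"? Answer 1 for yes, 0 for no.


Check if "cad" is a subsequence of "adbbeaa"
Greedy scan:
  Position 0 ('a'): no match needed
  Position 1 ('d'): no match needed
  Position 2 ('b'): no match needed
  Position 3 ('b'): no match needed
  Position 4 ('e'): no match needed
  Position 5 ('a'): no match needed
  Position 6 ('a'): no match needed
Only matched 0/3 characters => not a subsequence

0


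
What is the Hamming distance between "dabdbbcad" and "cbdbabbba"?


Comparing "dabdbbcad" and "cbdbabbba" position by position:
  Position 0: 'd' vs 'c' => differ
  Position 1: 'a' vs 'b' => differ
  Position 2: 'b' vs 'd' => differ
  Position 3: 'd' vs 'b' => differ
  Position 4: 'b' vs 'a' => differ
  Position 5: 'b' vs 'b' => same
  Position 6: 'c' vs 'b' => differ
  Position 7: 'a' vs 'b' => differ
  Position 8: 'd' vs 'a' => differ
Total differences (Hamming distance): 8

8


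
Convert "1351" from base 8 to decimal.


Input: "1351" in base 8
Positional expansion:
  Digit '1' (value 1) x 8^3 = 512
  Digit '3' (value 3) x 8^2 = 192
  Digit '5' (value 5) x 8^1 = 40
  Digit '1' (value 1) x 8^0 = 1
Sum = 745

745


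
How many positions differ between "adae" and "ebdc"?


Comparing "adae" and "ebdc" position by position:
  Position 0: 'a' vs 'e' => DIFFER
  Position 1: 'd' vs 'b' => DIFFER
  Position 2: 'a' vs 'd' => DIFFER
  Position 3: 'e' vs 'c' => DIFFER
Positions that differ: 4

4


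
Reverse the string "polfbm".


Input: polfbm
Reading characters right to left:
  Position 5: 'm'
  Position 4: 'b'
  Position 3: 'f'
  Position 2: 'l'
  Position 1: 'o'
  Position 0: 'p'
Reversed: mbflop

mbflop


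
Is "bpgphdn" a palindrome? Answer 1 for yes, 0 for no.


Input: bpgphdn
Reversed: ndhpgpb
  Compare pos 0 ('b') with pos 6 ('n'): MISMATCH
  Compare pos 1 ('p') with pos 5 ('d'): MISMATCH
  Compare pos 2 ('g') with pos 4 ('h'): MISMATCH
Result: not a palindrome

0


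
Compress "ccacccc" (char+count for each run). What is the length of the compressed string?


Input: ccacccc
Runs:
  'c' x 2 => "c2"
  'a' x 1 => "a1"
  'c' x 4 => "c4"
Compressed: "c2a1c4"
Compressed length: 6

6


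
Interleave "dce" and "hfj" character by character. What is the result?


Interleaving "dce" and "hfj":
  Position 0: 'd' from first, 'h' from second => "dh"
  Position 1: 'c' from first, 'f' from second => "cf"
  Position 2: 'e' from first, 'j' from second => "ej"
Result: dhcfej

dhcfej


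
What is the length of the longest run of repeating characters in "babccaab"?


Input: "babccaab"
Scanning for longest run:
  Position 1 ('a'): new char, reset run to 1
  Position 2 ('b'): new char, reset run to 1
  Position 3 ('c'): new char, reset run to 1
  Position 4 ('c'): continues run of 'c', length=2
  Position 5 ('a'): new char, reset run to 1
  Position 6 ('a'): continues run of 'a', length=2
  Position 7 ('b'): new char, reset run to 1
Longest run: 'c' with length 2

2


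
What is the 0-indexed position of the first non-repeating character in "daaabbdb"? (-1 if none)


Input: daaabbdb
Character frequencies:
  'a': 3
  'b': 3
  'd': 2
Scanning left to right for freq == 1:
  Position 0 ('d'): freq=2, skip
  Position 1 ('a'): freq=3, skip
  Position 2 ('a'): freq=3, skip
  Position 3 ('a'): freq=3, skip
  Position 4 ('b'): freq=3, skip
  Position 5 ('b'): freq=3, skip
  Position 6 ('d'): freq=2, skip
  Position 7 ('b'): freq=3, skip
  No unique character found => answer = -1

-1
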